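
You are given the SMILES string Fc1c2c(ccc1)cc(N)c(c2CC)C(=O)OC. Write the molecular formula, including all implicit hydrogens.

C14H14FNO2

Walk through each heavy atom and fill implicit hydrogens from standard valence (C 4, N 3, O 2, S 2, halogen 1); for lowercase aromatic atoms, an aromatic c carries 1 H when it has two neighbours and 0 H with three, and aromatic n carries 0 H:
  atom 1: F (halogen, monovalent) → 0 H
  atom 2: aromatic c, 3 neighbours → 0 H
  atom 3: aromatic c, 3 neighbours → 0 H
  atom 4: aromatic c, 3 neighbours → 0 H
  atom 5: aromatic c, 2 neighbours → 1 H
  atom 6: aromatic c, 2 neighbours → 1 H
  atom 7: aromatic c, 2 neighbours → 1 H
  atom 8: aromatic c, 2 neighbours → 1 H
  atom 9: aromatic c, 3 neighbours → 0 H
  atom 10: N, bond orders sum to 1 (valence 3) → 2 H
  atom 11: aromatic c, 3 neighbours → 0 H
  atom 12: aromatic c, 3 neighbours → 0 H
  atom 13: C, bond orders sum to 2 (valence 4) → 2 H
  atom 14: C, bond orders sum to 1 (valence 4) → 3 H
  atom 15: C, bond orders sum to 4 (valence 4) → 0 H
  atom 16: O, bond orders sum to 2 (valence 2) → 0 H
  atom 17: O, bond orders sum to 2 (valence 2) → 0 H
  atom 18: C, bond orders sum to 1 (valence 4) → 3 H
Totals → C:14, H:14, F:1, N:1, O:2.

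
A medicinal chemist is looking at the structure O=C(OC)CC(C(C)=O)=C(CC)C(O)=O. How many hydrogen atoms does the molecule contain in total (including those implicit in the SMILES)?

Walk through each heavy atom and fill implicit hydrogens from standard valence (C 4, N 3, O 2, S 2, halogen 1):
  atom 1: O, bond orders sum to 2 (valence 2) → 0 H
  atom 2: C, bond orders sum to 4 (valence 4) → 0 H
  atom 3: O, bond orders sum to 2 (valence 2) → 0 H
  atom 4: C, bond orders sum to 1 (valence 4) → 3 H
  atom 5: C, bond orders sum to 2 (valence 4) → 2 H
  atom 6: C, bond orders sum to 4 (valence 4) → 0 H
  atom 7: C, bond orders sum to 4 (valence 4) → 0 H
  atom 8: C, bond orders sum to 1 (valence 4) → 3 H
  atom 9: O, bond orders sum to 2 (valence 2) → 0 H
  atom 10: C, bond orders sum to 4 (valence 4) → 0 H
  atom 11: C, bond orders sum to 2 (valence 4) → 2 H
  atom 12: C, bond orders sum to 1 (valence 4) → 3 H
  atom 13: C, bond orders sum to 4 (valence 4) → 0 H
  atom 14: O, bond orders sum to 1 (valence 2) → 1 H
  atom 15: O, bond orders sum to 2 (valence 2) → 0 H
Total hydrogens: 14.

14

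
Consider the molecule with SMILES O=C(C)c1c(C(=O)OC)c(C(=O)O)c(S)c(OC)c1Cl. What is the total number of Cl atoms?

1

Scan the SMILES for Cl atoms (remember two-letter symbols like Cl and Br are single atoms).
Chlorine count: 1.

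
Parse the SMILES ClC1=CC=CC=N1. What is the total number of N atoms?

1

Scan the SMILES for N atoms (remember two-letter symbols like Cl and Br are single atoms).
Nitrogen count: 1.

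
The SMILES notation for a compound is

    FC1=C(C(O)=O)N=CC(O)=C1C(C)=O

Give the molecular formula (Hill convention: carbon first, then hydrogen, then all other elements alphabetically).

Walk through each heavy atom and fill implicit hydrogens from standard valence (C 4, N 3, O 2, S 2, halogen 1):
  atom 1: F (halogen, monovalent) → 0 H
  atom 2: C, bond orders sum to 4 (valence 4) → 0 H
  atom 3: C, bond orders sum to 4 (valence 4) → 0 H
  atom 4: C, bond orders sum to 4 (valence 4) → 0 H
  atom 5: O, bond orders sum to 1 (valence 2) → 1 H
  atom 6: O, bond orders sum to 2 (valence 2) → 0 H
  atom 7: N, bond orders sum to 3 (valence 3) → 0 H
  atom 8: C, bond orders sum to 3 (valence 4) → 1 H
  atom 9: C, bond orders sum to 4 (valence 4) → 0 H
  atom 10: O, bond orders sum to 1 (valence 2) → 1 H
  atom 11: C, bond orders sum to 4 (valence 4) → 0 H
  atom 12: C, bond orders sum to 4 (valence 4) → 0 H
  atom 13: C, bond orders sum to 1 (valence 4) → 3 H
  atom 14: O, bond orders sum to 2 (valence 2) → 0 H
Totals → C:8, H:6, F:1, N:1, O:4.
In Hill order: C8H6FNO4.

C8H6FNO4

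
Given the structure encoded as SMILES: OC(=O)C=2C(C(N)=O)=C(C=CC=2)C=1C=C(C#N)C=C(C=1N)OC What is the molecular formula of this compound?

Walk through each heavy atom and fill implicit hydrogens from standard valence (C 4, N 3, O 2, S 2, halogen 1):
  atom 1: O, bond orders sum to 1 (valence 2) → 1 H
  atom 2: C, bond orders sum to 4 (valence 4) → 0 H
  atom 3: O, bond orders sum to 2 (valence 2) → 0 H
  atom 4: C, bond orders sum to 4 (valence 4) → 0 H
  atom 5: C, bond orders sum to 4 (valence 4) → 0 H
  atom 6: C, bond orders sum to 4 (valence 4) → 0 H
  atom 7: N, bond orders sum to 1 (valence 3) → 2 H
  atom 8: O, bond orders sum to 2 (valence 2) → 0 H
  atom 9: C, bond orders sum to 4 (valence 4) → 0 H
  atom 10: C, bond orders sum to 3 (valence 4) → 1 H
  atom 11: C, bond orders sum to 3 (valence 4) → 1 H
  atom 12: C, bond orders sum to 3 (valence 4) → 1 H
  atom 13: C, bond orders sum to 4 (valence 4) → 0 H
  atom 14: C, bond orders sum to 3 (valence 4) → 1 H
  atom 15: C, bond orders sum to 4 (valence 4) → 0 H
  atom 16: C, bond orders sum to 4 (valence 4) → 0 H
  atom 17: N, bond orders sum to 3 (valence 3) → 0 H
  atom 18: C, bond orders sum to 3 (valence 4) → 1 H
  atom 19: C, bond orders sum to 4 (valence 4) → 0 H
  atom 20: C, bond orders sum to 4 (valence 4) → 0 H
  atom 21: N, bond orders sum to 1 (valence 3) → 2 H
  atom 22: O, bond orders sum to 2 (valence 2) → 0 H
  atom 23: C, bond orders sum to 1 (valence 4) → 3 H
Totals → C:16, H:13, N:3, O:4.

C16H13N3O4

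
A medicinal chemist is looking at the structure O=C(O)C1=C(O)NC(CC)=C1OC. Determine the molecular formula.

Walk through each heavy atom and fill implicit hydrogens from standard valence (C 4, N 3, O 2, S 2, halogen 1):
  atom 1: O, bond orders sum to 2 (valence 2) → 0 H
  atom 2: C, bond orders sum to 4 (valence 4) → 0 H
  atom 3: O, bond orders sum to 1 (valence 2) → 1 H
  atom 4: C, bond orders sum to 4 (valence 4) → 0 H
  atom 5: C, bond orders sum to 4 (valence 4) → 0 H
  atom 6: O, bond orders sum to 1 (valence 2) → 1 H
  atom 7: N, bond orders sum to 2 (valence 3) → 1 H
  atom 8: C, bond orders sum to 4 (valence 4) → 0 H
  atom 9: C, bond orders sum to 2 (valence 4) → 2 H
  atom 10: C, bond orders sum to 1 (valence 4) → 3 H
  atom 11: C, bond orders sum to 4 (valence 4) → 0 H
  atom 12: O, bond orders sum to 2 (valence 2) → 0 H
  atom 13: C, bond orders sum to 1 (valence 4) → 3 H
Totals → C:8, H:11, N:1, O:4.

C8H11NO4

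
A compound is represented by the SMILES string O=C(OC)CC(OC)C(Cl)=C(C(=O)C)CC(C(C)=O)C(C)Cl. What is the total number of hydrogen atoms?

22

Walk through each heavy atom and fill implicit hydrogens from standard valence (C 4, N 3, O 2, S 2, halogen 1):
  atom 1: O, bond orders sum to 2 (valence 2) → 0 H
  atom 2: C, bond orders sum to 4 (valence 4) → 0 H
  atom 3: O, bond orders sum to 2 (valence 2) → 0 H
  atom 4: C, bond orders sum to 1 (valence 4) → 3 H
  atom 5: C, bond orders sum to 2 (valence 4) → 2 H
  atom 6: C, bond orders sum to 3 (valence 4) → 1 H
  atom 7: O, bond orders sum to 2 (valence 2) → 0 H
  atom 8: C, bond orders sum to 1 (valence 4) → 3 H
  atom 9: C, bond orders sum to 4 (valence 4) → 0 H
  atom 10: Cl (halogen, monovalent) → 0 H
  atom 11: C, bond orders sum to 4 (valence 4) → 0 H
  atom 12: C, bond orders sum to 4 (valence 4) → 0 H
  atom 13: O, bond orders sum to 2 (valence 2) → 0 H
  atom 14: C, bond orders sum to 1 (valence 4) → 3 H
  atom 15: C, bond orders sum to 2 (valence 4) → 2 H
  atom 16: C, bond orders sum to 3 (valence 4) → 1 H
  atom 17: C, bond orders sum to 4 (valence 4) → 0 H
  atom 18: C, bond orders sum to 1 (valence 4) → 3 H
  atom 19: O, bond orders sum to 2 (valence 2) → 0 H
  atom 20: C, bond orders sum to 3 (valence 4) → 1 H
  atom 21: C, bond orders sum to 1 (valence 4) → 3 H
  atom 22: Cl (halogen, monovalent) → 0 H
Total hydrogens: 22.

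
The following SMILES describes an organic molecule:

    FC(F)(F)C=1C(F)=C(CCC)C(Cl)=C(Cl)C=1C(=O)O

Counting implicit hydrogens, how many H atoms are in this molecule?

Walk through each heavy atom and fill implicit hydrogens from standard valence (C 4, N 3, O 2, S 2, halogen 1):
  atom 1: F (halogen, monovalent) → 0 H
  atom 2: C, bond orders sum to 4 (valence 4) → 0 H
  atom 3: F (halogen, monovalent) → 0 H
  atom 4: F (halogen, monovalent) → 0 H
  atom 5: C, bond orders sum to 4 (valence 4) → 0 H
  atom 6: C, bond orders sum to 4 (valence 4) → 0 H
  atom 7: F (halogen, monovalent) → 0 H
  atom 8: C, bond orders sum to 4 (valence 4) → 0 H
  atom 9: C, bond orders sum to 2 (valence 4) → 2 H
  atom 10: C, bond orders sum to 2 (valence 4) → 2 H
  atom 11: C, bond orders sum to 1 (valence 4) → 3 H
  atom 12: C, bond orders sum to 4 (valence 4) → 0 H
  atom 13: Cl (halogen, monovalent) → 0 H
  atom 14: C, bond orders sum to 4 (valence 4) → 0 H
  atom 15: Cl (halogen, monovalent) → 0 H
  atom 16: C, bond orders sum to 4 (valence 4) → 0 H
  atom 17: C, bond orders sum to 4 (valence 4) → 0 H
  atom 18: O, bond orders sum to 2 (valence 2) → 0 H
  atom 19: O, bond orders sum to 1 (valence 2) → 1 H
Total hydrogens: 8.

8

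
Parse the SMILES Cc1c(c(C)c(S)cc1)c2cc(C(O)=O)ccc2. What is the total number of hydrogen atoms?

14

Walk through each heavy atom and fill implicit hydrogens from standard valence (C 4, N 3, O 2, S 2, halogen 1); for lowercase aromatic atoms, an aromatic c carries 1 H when it has two neighbours and 0 H with three, and aromatic n carries 0 H:
  atom 1: C, bond orders sum to 1 (valence 4) → 3 H
  atom 2: aromatic c, 3 neighbours → 0 H
  atom 3: aromatic c, 3 neighbours → 0 H
  atom 4: aromatic c, 3 neighbours → 0 H
  atom 5: C, bond orders sum to 1 (valence 4) → 3 H
  atom 6: aromatic c, 3 neighbours → 0 H
  atom 7: S, bond orders sum to 1 (valence 2) → 1 H
  atom 8: aromatic c, 2 neighbours → 1 H
  atom 9: aromatic c, 2 neighbours → 1 H
  atom 10: aromatic c, 3 neighbours → 0 H
  atom 11: aromatic c, 2 neighbours → 1 H
  atom 12: aromatic c, 3 neighbours → 0 H
  atom 13: C, bond orders sum to 4 (valence 4) → 0 H
  atom 14: O, bond orders sum to 1 (valence 2) → 1 H
  atom 15: O, bond orders sum to 2 (valence 2) → 0 H
  atom 16: aromatic c, 2 neighbours → 1 H
  atom 17: aromatic c, 2 neighbours → 1 H
  atom 18: aromatic c, 2 neighbours → 1 H
Total hydrogens: 14.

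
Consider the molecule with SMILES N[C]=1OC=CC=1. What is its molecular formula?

C4H5NO

Walk through each heavy atom and fill implicit hydrogens from standard valence (C 4, N 3, O 2, S 2, halogen 1):
  atom 1: N, bond orders sum to 1 (valence 3) → 2 H
  atom 2: C with explicit H count 0
  atom 3: O, bond orders sum to 2 (valence 2) → 0 H
  atom 4: C, bond orders sum to 3 (valence 4) → 1 H
  atom 5: C, bond orders sum to 3 (valence 4) → 1 H
  atom 6: C, bond orders sum to 3 (valence 4) → 1 H
Totals → C:4, H:5, N:1, O:1.
In Hill order: C4H5NO.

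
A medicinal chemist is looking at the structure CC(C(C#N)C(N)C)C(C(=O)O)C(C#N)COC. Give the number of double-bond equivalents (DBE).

Molecular formula: C12H19N3O3.
DoU = (2C + 2 + N − H − X) / 2, where X is the halogen count and O/S are ignored.
    = (2·12 + 2 + 3 − 19 − 0) / 2 = 10 / 2 = 5.

5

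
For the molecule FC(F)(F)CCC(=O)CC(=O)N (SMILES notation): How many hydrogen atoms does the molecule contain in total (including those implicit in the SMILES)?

8

Walk through each heavy atom and fill implicit hydrogens from standard valence (C 4, N 3, O 2, S 2, halogen 1):
  atom 1: F (halogen, monovalent) → 0 H
  atom 2: C, bond orders sum to 4 (valence 4) → 0 H
  atom 3: F (halogen, monovalent) → 0 H
  atom 4: F (halogen, monovalent) → 0 H
  atom 5: C, bond orders sum to 2 (valence 4) → 2 H
  atom 6: C, bond orders sum to 2 (valence 4) → 2 H
  atom 7: C, bond orders sum to 4 (valence 4) → 0 H
  atom 8: O, bond orders sum to 2 (valence 2) → 0 H
  atom 9: C, bond orders sum to 2 (valence 4) → 2 H
  atom 10: C, bond orders sum to 4 (valence 4) → 0 H
  atom 11: O, bond orders sum to 2 (valence 2) → 0 H
  atom 12: N, bond orders sum to 1 (valence 3) → 2 H
Total hydrogens: 8.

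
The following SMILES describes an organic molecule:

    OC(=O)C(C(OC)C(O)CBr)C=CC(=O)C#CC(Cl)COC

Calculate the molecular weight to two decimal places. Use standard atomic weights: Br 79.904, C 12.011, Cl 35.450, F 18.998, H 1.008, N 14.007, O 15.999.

397.65 g/mol

First, the molecular formula is C14H18BrClO6 (counting implicit H from valence).
  Br: 1 × 79.904 = 79.904
  C: 14 × 12.011 = 168.154
  Cl: 1 × 35.450 = 35.450
  H: 18 × 1.008 = 18.144
  O: 6 × 15.999 = 95.994
Sum: 1×79.904 + 14×12.011 + 1×35.450 + 18×1.008 + 6×15.999 = 397.646 → 397.65 g/mol.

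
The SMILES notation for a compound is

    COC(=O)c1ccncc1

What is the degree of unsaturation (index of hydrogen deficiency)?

Molecular formula: C7H7NO2.
DoU = (2C + 2 + N − H − X) / 2, where X is the halogen count and O/S are ignored.
    = (2·7 + 2 + 1 − 7 − 0) / 2 = 10 / 2 = 5.

5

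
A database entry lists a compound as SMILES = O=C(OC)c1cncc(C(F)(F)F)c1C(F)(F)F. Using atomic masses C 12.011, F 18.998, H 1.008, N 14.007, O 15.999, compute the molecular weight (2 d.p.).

273.13 g/mol

First, the molecular formula is C9H5F6NO2 (counting implicit H from valence).
  C: 9 × 12.011 = 108.099
  F: 6 × 18.998 = 113.988
  H: 5 × 1.008 = 5.040
  N: 1 × 14.007 = 14.007
  O: 2 × 15.999 = 31.998
Sum: 9×12.011 + 6×18.998 + 5×1.008 + 1×14.007 + 2×15.999 = 273.132 → 273.13 g/mol.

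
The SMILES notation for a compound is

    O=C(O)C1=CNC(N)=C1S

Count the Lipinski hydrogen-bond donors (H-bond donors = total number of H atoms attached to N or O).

4

Donors: find every N or O and count the H atoms it carries.
  atom 1 (O): bond orders sum to 2 → 0 H
  atom 3 (O): bond orders sum to 1 → 1 H
  atom 6 (N): bond orders sum to 2 → 1 H
  atom 8 (N): bond orders sum to 1 → 2 H
Lipinski HBD = 4.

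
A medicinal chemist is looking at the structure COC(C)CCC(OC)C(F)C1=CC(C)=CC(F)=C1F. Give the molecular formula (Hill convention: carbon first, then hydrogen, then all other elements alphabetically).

Walk through each heavy atom and fill implicit hydrogens from standard valence (C 4, N 3, O 2, S 2, halogen 1):
  atom 1: C, bond orders sum to 1 (valence 4) → 3 H
  atom 2: O, bond orders sum to 2 (valence 2) → 0 H
  atom 3: C, bond orders sum to 3 (valence 4) → 1 H
  atom 4: C, bond orders sum to 1 (valence 4) → 3 H
  atom 5: C, bond orders sum to 2 (valence 4) → 2 H
  atom 6: C, bond orders sum to 2 (valence 4) → 2 H
  atom 7: C, bond orders sum to 3 (valence 4) → 1 H
  atom 8: O, bond orders sum to 2 (valence 2) → 0 H
  atom 9: C, bond orders sum to 1 (valence 4) → 3 H
  atom 10: C, bond orders sum to 3 (valence 4) → 1 H
  atom 11: F (halogen, monovalent) → 0 H
  atom 12: C, bond orders sum to 4 (valence 4) → 0 H
  atom 13: C, bond orders sum to 3 (valence 4) → 1 H
  atom 14: C, bond orders sum to 4 (valence 4) → 0 H
  atom 15: C, bond orders sum to 1 (valence 4) → 3 H
  atom 16: C, bond orders sum to 3 (valence 4) → 1 H
  atom 17: C, bond orders sum to 4 (valence 4) → 0 H
  atom 18: F (halogen, monovalent) → 0 H
  atom 19: C, bond orders sum to 4 (valence 4) → 0 H
  atom 20: F (halogen, monovalent) → 0 H
Totals → C:15, H:21, F:3, O:2.

C15H21F3O2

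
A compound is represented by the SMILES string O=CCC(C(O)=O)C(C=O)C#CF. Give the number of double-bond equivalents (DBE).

5

Molecular formula: C8H7FO4.
DoU = (2C + 2 + N − H − X) / 2, where X is the halogen count and O/S are ignored.
    = (2·8 + 2 + 0 − 7 − 1) / 2 = 10 / 2 = 5.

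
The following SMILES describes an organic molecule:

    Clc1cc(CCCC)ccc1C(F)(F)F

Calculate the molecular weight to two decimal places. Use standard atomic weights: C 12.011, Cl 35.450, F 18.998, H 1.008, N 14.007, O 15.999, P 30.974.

First, the molecular formula is C11H12ClF3 (counting implicit H from valence).
  C: 11 × 12.011 = 132.121
  Cl: 1 × 35.450 = 35.450
  F: 3 × 18.998 = 56.994
  H: 12 × 1.008 = 12.096
Sum: 11×12.011 + 1×35.450 + 3×18.998 + 12×1.008 = 236.661 → 236.66 g/mol.

236.66 g/mol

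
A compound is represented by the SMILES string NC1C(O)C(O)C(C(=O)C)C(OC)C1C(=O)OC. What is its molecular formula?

C11H19NO6

Walk through each heavy atom and fill implicit hydrogens from standard valence (C 4, N 3, O 2, S 2, halogen 1):
  atom 1: N, bond orders sum to 1 (valence 3) → 2 H
  atom 2: C, bond orders sum to 3 (valence 4) → 1 H
  atom 3: C, bond orders sum to 3 (valence 4) → 1 H
  atom 4: O, bond orders sum to 1 (valence 2) → 1 H
  atom 5: C, bond orders sum to 3 (valence 4) → 1 H
  atom 6: O, bond orders sum to 1 (valence 2) → 1 H
  atom 7: C, bond orders sum to 3 (valence 4) → 1 H
  atom 8: C, bond orders sum to 4 (valence 4) → 0 H
  atom 9: O, bond orders sum to 2 (valence 2) → 0 H
  atom 10: C, bond orders sum to 1 (valence 4) → 3 H
  atom 11: C, bond orders sum to 3 (valence 4) → 1 H
  atom 12: O, bond orders sum to 2 (valence 2) → 0 H
  atom 13: C, bond orders sum to 1 (valence 4) → 3 H
  atom 14: C, bond orders sum to 3 (valence 4) → 1 H
  atom 15: C, bond orders sum to 4 (valence 4) → 0 H
  atom 16: O, bond orders sum to 2 (valence 2) → 0 H
  atom 17: O, bond orders sum to 2 (valence 2) → 0 H
  atom 18: C, bond orders sum to 1 (valence 4) → 3 H
Totals → C:11, H:19, N:1, O:6.
In Hill order: C11H19NO6.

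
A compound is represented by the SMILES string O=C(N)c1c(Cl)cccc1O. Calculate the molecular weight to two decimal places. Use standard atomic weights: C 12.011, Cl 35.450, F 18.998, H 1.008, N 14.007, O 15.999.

First, the molecular formula is C7H6ClNO2 (counting implicit H from valence).
  C: 7 × 12.011 = 84.077
  Cl: 1 × 35.450 = 35.450
  H: 6 × 1.008 = 6.048
  N: 1 × 14.007 = 14.007
  O: 2 × 15.999 = 31.998
Sum: 7×12.011 + 1×35.450 + 6×1.008 + 1×14.007 + 2×15.999 = 171.580 → 171.58 g/mol.

171.58 g/mol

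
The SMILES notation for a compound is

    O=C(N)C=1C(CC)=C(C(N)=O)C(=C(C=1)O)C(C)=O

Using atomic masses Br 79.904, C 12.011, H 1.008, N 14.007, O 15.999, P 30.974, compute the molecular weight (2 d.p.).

First, the molecular formula is C12H14N2O4 (counting implicit H from valence).
  C: 12 × 12.011 = 144.132
  H: 14 × 1.008 = 14.112
  N: 2 × 14.007 = 28.014
  O: 4 × 15.999 = 63.996
Sum: 12×12.011 + 14×1.008 + 2×14.007 + 4×15.999 = 250.254 → 250.25 g/mol.

250.25 g/mol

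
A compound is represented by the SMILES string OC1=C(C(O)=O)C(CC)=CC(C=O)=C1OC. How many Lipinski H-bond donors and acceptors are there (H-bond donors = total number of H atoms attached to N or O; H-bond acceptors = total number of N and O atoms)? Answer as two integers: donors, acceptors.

2, 5

Donors: find every N or O and count the H atoms it carries.
  atom 1 (O): bond orders sum to 1 → 1 H
  atom 5 (O): bond orders sum to 1 → 1 H
  atom 6 (O): bond orders sum to 2 → 0 H
  atom 13 (O): bond orders sum to 2 → 0 H
  atom 15 (O): bond orders sum to 2 → 0 H
Lipinski HBD = 2.
Acceptors: N atoms = 0, O atoms = 5 → HBA = 5.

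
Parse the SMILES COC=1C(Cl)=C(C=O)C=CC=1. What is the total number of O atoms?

2

Scan the SMILES for O atoms (remember two-letter symbols like Cl and Br are single atoms).
Oxygen count: 2.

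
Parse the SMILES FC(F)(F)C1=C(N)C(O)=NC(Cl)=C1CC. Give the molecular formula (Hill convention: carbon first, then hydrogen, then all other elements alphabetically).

Walk through each heavy atom and fill implicit hydrogens from standard valence (C 4, N 3, O 2, S 2, halogen 1):
  atom 1: F (halogen, monovalent) → 0 H
  atom 2: C, bond orders sum to 4 (valence 4) → 0 H
  atom 3: F (halogen, monovalent) → 0 H
  atom 4: F (halogen, monovalent) → 0 H
  atom 5: C, bond orders sum to 4 (valence 4) → 0 H
  atom 6: C, bond orders sum to 4 (valence 4) → 0 H
  atom 7: N, bond orders sum to 1 (valence 3) → 2 H
  atom 8: C, bond orders sum to 4 (valence 4) → 0 H
  atom 9: O, bond orders sum to 1 (valence 2) → 1 H
  atom 10: N, bond orders sum to 3 (valence 3) → 0 H
  atom 11: C, bond orders sum to 4 (valence 4) → 0 H
  atom 12: Cl (halogen, monovalent) → 0 H
  atom 13: C, bond orders sum to 4 (valence 4) → 0 H
  atom 14: C, bond orders sum to 2 (valence 4) → 2 H
  atom 15: C, bond orders sum to 1 (valence 4) → 3 H
Totals → C:8, H:8, Cl:1, F:3, N:2, O:1.

C8H8ClF3N2O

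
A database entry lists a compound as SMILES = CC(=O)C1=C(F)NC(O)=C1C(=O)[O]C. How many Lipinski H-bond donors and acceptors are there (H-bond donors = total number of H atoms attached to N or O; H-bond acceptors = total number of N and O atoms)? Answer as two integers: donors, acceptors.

2, 5

Donors: find every N or O and count the H atoms it carries.
  atom 3 (O): bond orders sum to 2 → 0 H
  atom 7 (N): bond orders sum to 2 → 1 H
  atom 9 (O): bond orders sum to 1 → 1 H
  atom 12 (O): bond orders sum to 2 → 0 H
  atom 13 (O): bond orders sum to 2 → 0 H
Lipinski HBD = 2.
Acceptors: N atoms = 1, O atoms = 4 → HBA = 5.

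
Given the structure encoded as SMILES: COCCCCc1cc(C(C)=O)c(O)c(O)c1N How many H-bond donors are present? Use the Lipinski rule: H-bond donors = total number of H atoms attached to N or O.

Donors: find every N or O and count the H atoms it carries.
  atom 2 (O): bond orders sum to 2 → 0 H
  atom 12 (O): bond orders sum to 2 → 0 H
  atom 14 (O): bond orders sum to 1 → 1 H
  atom 16 (O): bond orders sum to 1 → 1 H
  atom 18 (N): bond orders sum to 1 → 2 H
Lipinski HBD = 4.

4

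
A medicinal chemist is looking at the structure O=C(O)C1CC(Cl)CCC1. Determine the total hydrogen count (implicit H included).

11

Walk through each heavy atom and fill implicit hydrogens from standard valence (C 4, N 3, O 2, S 2, halogen 1):
  atom 1: O, bond orders sum to 2 (valence 2) → 0 H
  atom 2: C, bond orders sum to 4 (valence 4) → 0 H
  atom 3: O, bond orders sum to 1 (valence 2) → 1 H
  atom 4: C, bond orders sum to 3 (valence 4) → 1 H
  atom 5: C, bond orders sum to 2 (valence 4) → 2 H
  atom 6: C, bond orders sum to 3 (valence 4) → 1 H
  atom 7: Cl (halogen, monovalent) → 0 H
  atom 8: C, bond orders sum to 2 (valence 4) → 2 H
  atom 9: C, bond orders sum to 2 (valence 4) → 2 H
  atom 10: C, bond orders sum to 2 (valence 4) → 2 H
Total hydrogens: 11.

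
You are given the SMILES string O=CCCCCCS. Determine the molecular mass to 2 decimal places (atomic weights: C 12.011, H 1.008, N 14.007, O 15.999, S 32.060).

First, the molecular formula is C6H12OS (counting implicit H from valence).
  C: 6 × 12.011 = 72.066
  H: 12 × 1.008 = 12.096
  O: 1 × 15.999 = 15.999
  S: 1 × 32.060 = 32.060
Sum: 6×12.011 + 12×1.008 + 1×15.999 + 1×32.060 = 132.221 → 132.22 g/mol.

132.22 g/mol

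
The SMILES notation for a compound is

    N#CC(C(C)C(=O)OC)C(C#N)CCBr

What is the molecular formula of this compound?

C10H13BrN2O2

Walk through each heavy atom and fill implicit hydrogens from standard valence (C 4, N 3, O 2, S 2, halogen 1):
  atom 1: N, bond orders sum to 3 (valence 3) → 0 H
  atom 2: C, bond orders sum to 4 (valence 4) → 0 H
  atom 3: C, bond orders sum to 3 (valence 4) → 1 H
  atom 4: C, bond orders sum to 3 (valence 4) → 1 H
  atom 5: C, bond orders sum to 1 (valence 4) → 3 H
  atom 6: C, bond orders sum to 4 (valence 4) → 0 H
  atom 7: O, bond orders sum to 2 (valence 2) → 0 H
  atom 8: O, bond orders sum to 2 (valence 2) → 0 H
  atom 9: C, bond orders sum to 1 (valence 4) → 3 H
  atom 10: C, bond orders sum to 3 (valence 4) → 1 H
  atom 11: C, bond orders sum to 4 (valence 4) → 0 H
  atom 12: N, bond orders sum to 3 (valence 3) → 0 H
  atom 13: C, bond orders sum to 2 (valence 4) → 2 H
  atom 14: C, bond orders sum to 2 (valence 4) → 2 H
  atom 15: Br (halogen, monovalent) → 0 H
Totals → C:10, H:13, Br:1, N:2, O:2.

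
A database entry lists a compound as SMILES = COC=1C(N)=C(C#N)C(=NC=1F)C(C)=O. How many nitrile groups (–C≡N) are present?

The nitrile motif appears at heavy-atom position 7 in the SMILES.
Other groups present: 1 ether, 1 ketone, 1 primary amine.
Nitrile count: 1.

1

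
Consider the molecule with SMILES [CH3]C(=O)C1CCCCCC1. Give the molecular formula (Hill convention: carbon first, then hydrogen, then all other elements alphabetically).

Walk through each heavy atom and fill implicit hydrogens from standard valence (C 4, N 3, O 2, S 2, halogen 1):
  atom 1: C with explicit H count 3
  atom 2: C, bond orders sum to 4 (valence 4) → 0 H
  atom 3: O, bond orders sum to 2 (valence 2) → 0 H
  atom 4: C, bond orders sum to 3 (valence 4) → 1 H
  atom 5: C, bond orders sum to 2 (valence 4) → 2 H
  atom 6: C, bond orders sum to 2 (valence 4) → 2 H
  atom 7: C, bond orders sum to 2 (valence 4) → 2 H
  atom 8: C, bond orders sum to 2 (valence 4) → 2 H
  atom 9: C, bond orders sum to 2 (valence 4) → 2 H
  atom 10: C, bond orders sum to 2 (valence 4) → 2 H
Totals → C:9, H:16, O:1.
In Hill order: C9H16O.

C9H16O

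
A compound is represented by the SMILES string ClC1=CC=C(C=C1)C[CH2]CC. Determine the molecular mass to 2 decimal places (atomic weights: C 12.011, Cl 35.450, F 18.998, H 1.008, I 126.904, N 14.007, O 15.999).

168.66 g/mol

First, the molecular formula is C10H13Cl (counting implicit H from valence).
  C: 10 × 12.011 = 120.110
  Cl: 1 × 35.450 = 35.450
  H: 13 × 1.008 = 13.104
Sum: 10×12.011 + 1×35.450 + 13×1.008 = 168.664 → 168.66 g/mol.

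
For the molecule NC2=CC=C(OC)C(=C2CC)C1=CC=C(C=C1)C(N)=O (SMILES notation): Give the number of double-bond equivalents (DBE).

Molecular formula: C16H18N2O2.
DoU = (2C + 2 + N − H − X) / 2, where X is the halogen count and O/S are ignored.
    = (2·16 + 2 + 2 − 18 − 0) / 2 = 18 / 2 = 9.

9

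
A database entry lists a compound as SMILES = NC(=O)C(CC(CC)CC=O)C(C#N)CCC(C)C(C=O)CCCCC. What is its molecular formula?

Walk through each heavy atom and fill implicit hydrogens from standard valence (C 4, N 3, O 2, S 2, halogen 1):
  atom 1: N, bond orders sum to 1 (valence 3) → 2 H
  atom 2: C, bond orders sum to 4 (valence 4) → 0 H
  atom 3: O, bond orders sum to 2 (valence 2) → 0 H
  atom 4: C, bond orders sum to 3 (valence 4) → 1 H
  atom 5: C, bond orders sum to 2 (valence 4) → 2 H
  atom 6: C, bond orders sum to 3 (valence 4) → 1 H
  atom 7: C, bond orders sum to 2 (valence 4) → 2 H
  atom 8: C, bond orders sum to 1 (valence 4) → 3 H
  atom 9: C, bond orders sum to 2 (valence 4) → 2 H
  atom 10: C, bond orders sum to 3 (valence 4) → 1 H
  atom 11: O, bond orders sum to 2 (valence 2) → 0 H
  atom 12: C, bond orders sum to 3 (valence 4) → 1 H
  atom 13: C, bond orders sum to 4 (valence 4) → 0 H
  atom 14: N, bond orders sum to 3 (valence 3) → 0 H
  atom 15: C, bond orders sum to 2 (valence 4) → 2 H
  atom 16: C, bond orders sum to 2 (valence 4) → 2 H
  atom 17: C, bond orders sum to 3 (valence 4) → 1 H
  atom 18: C, bond orders sum to 1 (valence 4) → 3 H
  atom 19: C, bond orders sum to 3 (valence 4) → 1 H
  atom 20: C, bond orders sum to 3 (valence 4) → 1 H
  atom 21: O, bond orders sum to 2 (valence 2) → 0 H
  atom 22: C, bond orders sum to 2 (valence 4) → 2 H
  atom 23: C, bond orders sum to 2 (valence 4) → 2 H
  atom 24: C, bond orders sum to 2 (valence 4) → 2 H
  atom 25: C, bond orders sum to 2 (valence 4) → 2 H
  atom 26: C, bond orders sum to 1 (valence 4) → 3 H
Totals → C:21, H:36, N:2, O:3.

C21H36N2O3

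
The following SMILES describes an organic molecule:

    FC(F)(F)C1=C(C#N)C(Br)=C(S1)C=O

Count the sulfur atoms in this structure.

1

Scan the SMILES for S atoms (remember two-letter symbols like Cl and Br are single atoms).
Sulfur count: 1.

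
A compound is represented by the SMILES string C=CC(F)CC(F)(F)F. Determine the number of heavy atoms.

Every atom symbol written in the SMILES (organic subset) is one heavy atom; implicit H are not written.
Heavy atoms by element → C:5, F:4.
Total: 9.

9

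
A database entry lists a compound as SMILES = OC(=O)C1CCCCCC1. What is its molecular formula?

C8H14O2

Walk through each heavy atom and fill implicit hydrogens from standard valence (C 4, N 3, O 2, S 2, halogen 1):
  atom 1: O, bond orders sum to 1 (valence 2) → 1 H
  atom 2: C, bond orders sum to 4 (valence 4) → 0 H
  atom 3: O, bond orders sum to 2 (valence 2) → 0 H
  atom 4: C, bond orders sum to 3 (valence 4) → 1 H
  atom 5: C, bond orders sum to 2 (valence 4) → 2 H
  atom 6: C, bond orders sum to 2 (valence 4) → 2 H
  atom 7: C, bond orders sum to 2 (valence 4) → 2 H
  atom 8: C, bond orders sum to 2 (valence 4) → 2 H
  atom 9: C, bond orders sum to 2 (valence 4) → 2 H
  atom 10: C, bond orders sum to 2 (valence 4) → 2 H
Totals → C:8, H:14, O:2.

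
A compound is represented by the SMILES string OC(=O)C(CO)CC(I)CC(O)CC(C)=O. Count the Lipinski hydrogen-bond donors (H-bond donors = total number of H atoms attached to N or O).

Donors: find every N or O and count the H atoms it carries.
  atom 1 (O): bond orders sum to 1 → 1 H
  atom 3 (O): bond orders sum to 2 → 0 H
  atom 6 (O): bond orders sum to 1 → 1 H
  atom 12 (O): bond orders sum to 1 → 1 H
  atom 16 (O): bond orders sum to 2 → 0 H
Lipinski HBD = 3.

3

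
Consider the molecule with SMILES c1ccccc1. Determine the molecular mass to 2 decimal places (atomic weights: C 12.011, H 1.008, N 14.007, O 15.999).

78.11 g/mol

First, the molecular formula is C6H6 (counting implicit H from valence).
  C: 6 × 12.011 = 72.066
  H: 6 × 1.008 = 6.048
Sum: 6×12.011 + 6×1.008 = 78.114 → 78.11 g/mol.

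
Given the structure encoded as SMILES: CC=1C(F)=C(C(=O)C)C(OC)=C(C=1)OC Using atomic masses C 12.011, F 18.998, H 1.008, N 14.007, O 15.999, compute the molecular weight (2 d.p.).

First, the molecular formula is C11H13FO3 (counting implicit H from valence).
  C: 11 × 12.011 = 132.121
  F: 1 × 18.998 = 18.998
  H: 13 × 1.008 = 13.104
  O: 3 × 15.999 = 47.997
Sum: 11×12.011 + 1×18.998 + 13×1.008 + 3×15.999 = 212.220 → 212.22 g/mol.

212.22 g/mol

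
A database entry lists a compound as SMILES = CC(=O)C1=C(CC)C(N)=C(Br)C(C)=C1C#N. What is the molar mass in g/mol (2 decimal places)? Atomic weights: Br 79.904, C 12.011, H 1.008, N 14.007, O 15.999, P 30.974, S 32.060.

281.15 g/mol

First, the molecular formula is C12H13BrN2O (counting implicit H from valence).
  Br: 1 × 79.904 = 79.904
  C: 12 × 12.011 = 144.132
  H: 13 × 1.008 = 13.104
  N: 2 × 14.007 = 28.014
  O: 1 × 15.999 = 15.999
Sum: 1×79.904 + 12×12.011 + 13×1.008 + 2×14.007 + 1×15.999 = 281.153 → 281.15 g/mol.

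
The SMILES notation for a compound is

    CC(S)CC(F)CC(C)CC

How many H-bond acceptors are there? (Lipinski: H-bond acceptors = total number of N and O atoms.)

N atoms: 0; O atoms: 0.
Lipinski HBA = 0 + 0 = 0.

0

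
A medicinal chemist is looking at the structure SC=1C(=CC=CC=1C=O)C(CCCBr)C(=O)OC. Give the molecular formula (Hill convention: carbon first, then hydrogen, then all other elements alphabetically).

Walk through each heavy atom and fill implicit hydrogens from standard valence (C 4, N 3, O 2, S 2, halogen 1):
  atom 1: S, bond orders sum to 1 (valence 2) → 1 H
  atom 2: C, bond orders sum to 4 (valence 4) → 0 H
  atom 3: C, bond orders sum to 4 (valence 4) → 0 H
  atom 4: C, bond orders sum to 3 (valence 4) → 1 H
  atom 5: C, bond orders sum to 3 (valence 4) → 1 H
  atom 6: C, bond orders sum to 3 (valence 4) → 1 H
  atom 7: C, bond orders sum to 4 (valence 4) → 0 H
  atom 8: C, bond orders sum to 3 (valence 4) → 1 H
  atom 9: O, bond orders sum to 2 (valence 2) → 0 H
  atom 10: C, bond orders sum to 3 (valence 4) → 1 H
  atom 11: C, bond orders sum to 2 (valence 4) → 2 H
  atom 12: C, bond orders sum to 2 (valence 4) → 2 H
  atom 13: C, bond orders sum to 2 (valence 4) → 2 H
  atom 14: Br (halogen, monovalent) → 0 H
  atom 15: C, bond orders sum to 4 (valence 4) → 0 H
  atom 16: O, bond orders sum to 2 (valence 2) → 0 H
  atom 17: O, bond orders sum to 2 (valence 2) → 0 H
  atom 18: C, bond orders sum to 1 (valence 4) → 3 H
Totals → C:13, H:15, Br:1, O:3, S:1.

C13H15BrO3S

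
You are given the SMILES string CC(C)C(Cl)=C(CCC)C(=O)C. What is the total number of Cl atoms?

1

Scan the SMILES for Cl atoms (remember two-letter symbols like Cl and Br are single atoms).
Chlorine count: 1.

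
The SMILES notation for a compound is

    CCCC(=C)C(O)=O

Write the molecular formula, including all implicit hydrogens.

C6H10O2

Walk through each heavy atom and fill implicit hydrogens from standard valence (C 4, N 3, O 2, S 2, halogen 1):
  atom 1: C, bond orders sum to 1 (valence 4) → 3 H
  atom 2: C, bond orders sum to 2 (valence 4) → 2 H
  atom 3: C, bond orders sum to 2 (valence 4) → 2 H
  atom 4: C, bond orders sum to 4 (valence 4) → 0 H
  atom 5: C, bond orders sum to 2 (valence 4) → 2 H
  atom 6: C, bond orders sum to 4 (valence 4) → 0 H
  atom 7: O, bond orders sum to 1 (valence 2) → 1 H
  atom 8: O, bond orders sum to 2 (valence 2) → 0 H
Totals → C:6, H:10, O:2.
In Hill order: C6H10O2.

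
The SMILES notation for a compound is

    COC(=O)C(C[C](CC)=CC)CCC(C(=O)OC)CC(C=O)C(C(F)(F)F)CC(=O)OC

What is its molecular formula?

Walk through each heavy atom and fill implicit hydrogens from standard valence (C 4, N 3, O 2, S 2, halogen 1):
  atom 1: C, bond orders sum to 1 (valence 4) → 3 H
  atom 2: O, bond orders sum to 2 (valence 2) → 0 H
  atom 3: C, bond orders sum to 4 (valence 4) → 0 H
  atom 4: O, bond orders sum to 2 (valence 2) → 0 H
  atom 5: C, bond orders sum to 3 (valence 4) → 1 H
  atom 6: C, bond orders sum to 2 (valence 4) → 2 H
  atom 7: C with explicit H count 0
  atom 8: C, bond orders sum to 2 (valence 4) → 2 H
  atom 9: C, bond orders sum to 1 (valence 4) → 3 H
  atom 10: C, bond orders sum to 3 (valence 4) → 1 H
  atom 11: C, bond orders sum to 1 (valence 4) → 3 H
  atom 12: C, bond orders sum to 2 (valence 4) → 2 H
  atom 13: C, bond orders sum to 2 (valence 4) → 2 H
  atom 14: C, bond orders sum to 3 (valence 4) → 1 H
  atom 15: C, bond orders sum to 4 (valence 4) → 0 H
  atom 16: O, bond orders sum to 2 (valence 2) → 0 H
  atom 17: O, bond orders sum to 2 (valence 2) → 0 H
  atom 18: C, bond orders sum to 1 (valence 4) → 3 H
  atom 19: C, bond orders sum to 2 (valence 4) → 2 H
  atom 20: C, bond orders sum to 3 (valence 4) → 1 H
  atom 21: C, bond orders sum to 3 (valence 4) → 1 H
  atom 22: O, bond orders sum to 2 (valence 2) → 0 H
  atom 23: C, bond orders sum to 3 (valence 4) → 1 H
  atom 24: C, bond orders sum to 4 (valence 4) → 0 H
  atom 25: F (halogen, monovalent) → 0 H
  atom 26: F (halogen, monovalent) → 0 H
  atom 27: F (halogen, monovalent) → 0 H
  atom 28: C, bond orders sum to 2 (valence 4) → 2 H
  atom 29: C, bond orders sum to 4 (valence 4) → 0 H
  atom 30: O, bond orders sum to 2 (valence 2) → 0 H
  atom 31: O, bond orders sum to 2 (valence 2) → 0 H
  atom 32: C, bond orders sum to 1 (valence 4) → 3 H
Totals → C:22, H:33, F:3, O:7.
In Hill order: C22H33F3O7.

C22H33F3O7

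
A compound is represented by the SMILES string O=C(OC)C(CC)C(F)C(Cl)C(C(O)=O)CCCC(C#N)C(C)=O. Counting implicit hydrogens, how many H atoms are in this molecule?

Walk through each heavy atom and fill implicit hydrogens from standard valence (C 4, N 3, O 2, S 2, halogen 1):
  atom 1: O, bond orders sum to 2 (valence 2) → 0 H
  atom 2: C, bond orders sum to 4 (valence 4) → 0 H
  atom 3: O, bond orders sum to 2 (valence 2) → 0 H
  atom 4: C, bond orders sum to 1 (valence 4) → 3 H
  atom 5: C, bond orders sum to 3 (valence 4) → 1 H
  atom 6: C, bond orders sum to 2 (valence 4) → 2 H
  atom 7: C, bond orders sum to 1 (valence 4) → 3 H
  atom 8: C, bond orders sum to 3 (valence 4) → 1 H
  atom 9: F (halogen, monovalent) → 0 H
  atom 10: C, bond orders sum to 3 (valence 4) → 1 H
  atom 11: Cl (halogen, monovalent) → 0 H
  atom 12: C, bond orders sum to 3 (valence 4) → 1 H
  atom 13: C, bond orders sum to 4 (valence 4) → 0 H
  atom 14: O, bond orders sum to 1 (valence 2) → 1 H
  atom 15: O, bond orders sum to 2 (valence 2) → 0 H
  atom 16: C, bond orders sum to 2 (valence 4) → 2 H
  atom 17: C, bond orders sum to 2 (valence 4) → 2 H
  atom 18: C, bond orders sum to 2 (valence 4) → 2 H
  atom 19: C, bond orders sum to 3 (valence 4) → 1 H
  atom 20: C, bond orders sum to 4 (valence 4) → 0 H
  atom 21: N, bond orders sum to 3 (valence 3) → 0 H
  atom 22: C, bond orders sum to 4 (valence 4) → 0 H
  atom 23: C, bond orders sum to 1 (valence 4) → 3 H
  atom 24: O, bond orders sum to 2 (valence 2) → 0 H
Total hydrogens: 23.

23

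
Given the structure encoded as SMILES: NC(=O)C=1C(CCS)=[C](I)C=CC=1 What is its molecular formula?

C9H10INOS

Walk through each heavy atom and fill implicit hydrogens from standard valence (C 4, N 3, O 2, S 2, halogen 1):
  atom 1: N, bond orders sum to 1 (valence 3) → 2 H
  atom 2: C, bond orders sum to 4 (valence 4) → 0 H
  atom 3: O, bond orders sum to 2 (valence 2) → 0 H
  atom 4: C, bond orders sum to 4 (valence 4) → 0 H
  atom 5: C, bond orders sum to 4 (valence 4) → 0 H
  atom 6: C, bond orders sum to 2 (valence 4) → 2 H
  atom 7: C, bond orders sum to 2 (valence 4) → 2 H
  atom 8: S, bond orders sum to 1 (valence 2) → 1 H
  atom 9: C with explicit H count 0
  atom 10: I (halogen, monovalent) → 0 H
  atom 11: C, bond orders sum to 3 (valence 4) → 1 H
  atom 12: C, bond orders sum to 3 (valence 4) → 1 H
  atom 13: C, bond orders sum to 3 (valence 4) → 1 H
Totals → C:9, H:10, I:1, N:1, O:1, S:1.
In Hill order: C9H10INOS.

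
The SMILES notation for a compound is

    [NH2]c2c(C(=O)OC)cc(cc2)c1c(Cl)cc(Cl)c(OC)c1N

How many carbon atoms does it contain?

15

Count every carbon token in the SMILES (each C, including those in ring-closure positions and inside branches).
Carbon count: 15.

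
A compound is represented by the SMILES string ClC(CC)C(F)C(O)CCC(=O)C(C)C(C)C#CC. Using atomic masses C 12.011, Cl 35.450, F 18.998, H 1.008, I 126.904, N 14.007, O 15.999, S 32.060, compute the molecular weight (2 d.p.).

First, the molecular formula is C15H24ClFO2 (counting implicit H from valence).
  C: 15 × 12.011 = 180.165
  Cl: 1 × 35.450 = 35.450
  F: 1 × 18.998 = 18.998
  H: 24 × 1.008 = 24.192
  O: 2 × 15.999 = 31.998
Sum: 15×12.011 + 1×35.450 + 1×18.998 + 24×1.008 + 2×15.999 = 290.803 → 290.80 g/mol.

290.80 g/mol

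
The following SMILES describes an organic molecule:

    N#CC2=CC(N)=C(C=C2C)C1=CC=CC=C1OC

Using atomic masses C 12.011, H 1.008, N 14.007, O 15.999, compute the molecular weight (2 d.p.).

238.29 g/mol

First, the molecular formula is C15H14N2O (counting implicit H from valence).
  C: 15 × 12.011 = 180.165
  H: 14 × 1.008 = 14.112
  N: 2 × 14.007 = 28.014
  O: 1 × 15.999 = 15.999
Sum: 15×12.011 + 14×1.008 + 2×14.007 + 1×15.999 = 238.290 → 238.29 g/mol.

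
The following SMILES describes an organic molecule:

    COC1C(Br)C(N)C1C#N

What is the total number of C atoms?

Count every carbon token in the SMILES (each C, including those in ring-closure positions and inside branches).
Carbon count: 6.

6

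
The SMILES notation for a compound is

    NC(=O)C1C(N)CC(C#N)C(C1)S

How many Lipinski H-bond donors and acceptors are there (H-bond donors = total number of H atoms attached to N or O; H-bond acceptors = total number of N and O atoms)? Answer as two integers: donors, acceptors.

4, 4

Donors: find every N or O and count the H atoms it carries.
  atom 1 (N): bond orders sum to 1 → 2 H
  atom 3 (O): bond orders sum to 2 → 0 H
  atom 6 (N): bond orders sum to 1 → 2 H
  atom 10 (N): bond orders sum to 3 → 0 H
Lipinski HBD = 4.
Acceptors: N atoms = 3, O atoms = 1 → HBA = 4.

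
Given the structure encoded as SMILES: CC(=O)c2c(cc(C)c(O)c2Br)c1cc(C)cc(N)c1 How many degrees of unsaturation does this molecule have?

Molecular formula: C16H16BrNO2.
DoU = (2C + 2 + N − H − X) / 2, where X is the halogen count and O/S are ignored.
    = (2·16 + 2 + 1 − 16 − 1) / 2 = 18 / 2 = 9.

9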